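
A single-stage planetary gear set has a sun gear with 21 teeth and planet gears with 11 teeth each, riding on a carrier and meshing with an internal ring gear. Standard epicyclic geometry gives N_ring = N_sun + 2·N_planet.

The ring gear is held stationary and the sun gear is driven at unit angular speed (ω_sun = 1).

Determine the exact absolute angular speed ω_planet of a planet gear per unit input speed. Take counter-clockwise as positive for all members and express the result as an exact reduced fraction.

-21/22

N_ring = 21 + 2·11 = 43
21(ω_s−ω_c) = −43(ω_r−ω_c),  ω_r=0, ω_s=1
21(1−ω_c) = −43(0−ω_c)  ⇒  64ω_c = 21  ⇒  ω_c = 21/64
sun–planet: 21·(1−21/64) = −11·(ω_p−ω_c)  ⇒  ω_p−ω_c = −(21/11)·(43/64) = -903/704
ω_p = 21/64 − 903/704 = -21/22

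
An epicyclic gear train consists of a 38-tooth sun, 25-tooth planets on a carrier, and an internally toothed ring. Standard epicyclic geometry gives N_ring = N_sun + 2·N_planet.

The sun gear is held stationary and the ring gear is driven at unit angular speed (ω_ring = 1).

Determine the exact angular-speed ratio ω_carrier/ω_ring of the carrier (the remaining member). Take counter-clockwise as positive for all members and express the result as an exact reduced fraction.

44/63

N_ring = 38 + 2·25 = 88
38(ω_s−ω_c) = −88(ω_r−ω_c),  ω_s=0, ω_r=1
38(0−ω_c) = −88(1−ω_c)  ⇒  126ω_c = 88  ⇒  ω_c = 44/63
ω_c/ω_r = 44/63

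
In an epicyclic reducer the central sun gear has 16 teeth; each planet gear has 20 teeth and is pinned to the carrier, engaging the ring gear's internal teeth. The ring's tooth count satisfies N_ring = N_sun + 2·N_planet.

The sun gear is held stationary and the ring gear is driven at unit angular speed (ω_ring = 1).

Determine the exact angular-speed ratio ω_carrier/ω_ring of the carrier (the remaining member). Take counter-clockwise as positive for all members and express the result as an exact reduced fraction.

7/9

N_ring = 16 + 2·20 = 56
16(ω_s−ω_c) = −56(ω_r−ω_c),  ω_s=0, ω_r=1
16(0−ω_c) = −56(1−ω_c)  ⇒  72ω_c = 56  ⇒  ω_c = 7/9
ω_c/ω_r = 7/9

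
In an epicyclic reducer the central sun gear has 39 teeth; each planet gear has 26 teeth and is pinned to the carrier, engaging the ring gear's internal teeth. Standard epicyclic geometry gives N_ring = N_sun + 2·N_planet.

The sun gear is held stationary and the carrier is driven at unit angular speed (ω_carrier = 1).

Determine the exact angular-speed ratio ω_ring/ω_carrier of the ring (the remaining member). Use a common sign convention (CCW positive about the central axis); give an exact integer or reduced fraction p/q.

10/7

N_ring = 39 + 2·26 = 91
39(ω_s−ω_c) = −91(ω_r−ω_c),  ω_s=0, ω_c=1
ω_r = 1 − (39/91)(0−1) = 10/7
ω_r/ω_c = 10/7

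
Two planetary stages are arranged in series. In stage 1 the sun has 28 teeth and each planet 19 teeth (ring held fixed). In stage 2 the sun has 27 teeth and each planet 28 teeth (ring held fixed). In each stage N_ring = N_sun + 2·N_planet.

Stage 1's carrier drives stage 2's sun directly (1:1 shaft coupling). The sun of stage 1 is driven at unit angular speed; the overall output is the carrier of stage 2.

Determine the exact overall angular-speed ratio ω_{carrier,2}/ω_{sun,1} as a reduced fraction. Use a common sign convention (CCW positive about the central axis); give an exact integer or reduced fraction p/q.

Stage 1: N_ring = 28 + 2·19 = 66
Stage 1: 28(ω_s−ω_c) = −66(ω_r−ω_c),  ω_r=0, ω_s=1
Stage 1: 28(1−ω_c) = −66(0−ω_c)  ⇒  94ω_c = 28  ⇒  ω_c = 14/47
  ⇒ ω_c¹/ω_s¹ = 14/47
Stage 2: N_ring = 27 + 2·28 = 83
Stage 2: 27(ω_s−ω_c) = −83(ω_r−ω_c),  ω_r=0, ω_s=1
Stage 2: 27(1−ω_c) = −83(0−ω_c)  ⇒  110ω_c = 27  ⇒  ω_c = 27/110
  ⇒ ω_c²/ω_s² = 27/110
Coupling ω_s² = ω_c¹ ⇒ overall = 14/47 × 27/110 = 189/2585

189/2585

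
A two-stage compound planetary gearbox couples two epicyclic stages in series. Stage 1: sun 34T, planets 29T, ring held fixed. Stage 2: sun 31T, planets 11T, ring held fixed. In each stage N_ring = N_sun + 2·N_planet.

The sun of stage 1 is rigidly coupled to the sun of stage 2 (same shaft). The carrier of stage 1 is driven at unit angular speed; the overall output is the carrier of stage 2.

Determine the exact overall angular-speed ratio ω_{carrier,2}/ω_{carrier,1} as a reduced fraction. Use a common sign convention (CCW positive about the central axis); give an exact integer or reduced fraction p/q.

93/68

Stage 1: N_ring = 34 + 2·29 = 92
Stage 1: 34(ω_s−ω_c) = −92(ω_r−ω_c),  ω_r=0, ω_c=1
Stage 1: ω_s = 1 − (92/34)(0−1) = 63/17
  ⇒ ω_s¹/ω_c¹ = 63/17
Stage 2: N_ring = 31 + 2·11 = 53
Stage 2: 31(ω_s−ω_c) = −53(ω_r−ω_c),  ω_r=0, ω_s=1
Stage 2: 31(1−ω_c) = −53(0−ω_c)  ⇒  84ω_c = 31  ⇒  ω_c = 31/84
  ⇒ ω_c²/ω_s² = 31/84
Coupling ω_s² = ω_s¹ ⇒ overall = 63/17 × 31/84 = 93/68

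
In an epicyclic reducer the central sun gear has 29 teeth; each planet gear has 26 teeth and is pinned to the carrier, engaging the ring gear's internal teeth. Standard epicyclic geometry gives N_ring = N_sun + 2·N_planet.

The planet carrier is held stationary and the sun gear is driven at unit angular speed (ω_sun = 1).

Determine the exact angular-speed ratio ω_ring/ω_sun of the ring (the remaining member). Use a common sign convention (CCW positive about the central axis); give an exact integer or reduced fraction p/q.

N_ring = 29 + 2·26 = 81
29(ω_s−ω_c) = −81(ω_r−ω_c),  ω_c=0, ω_s=1
ω_r = 0 − (29/81)(1−0) = -29/81
ω_r/ω_s = -29/81

-29/81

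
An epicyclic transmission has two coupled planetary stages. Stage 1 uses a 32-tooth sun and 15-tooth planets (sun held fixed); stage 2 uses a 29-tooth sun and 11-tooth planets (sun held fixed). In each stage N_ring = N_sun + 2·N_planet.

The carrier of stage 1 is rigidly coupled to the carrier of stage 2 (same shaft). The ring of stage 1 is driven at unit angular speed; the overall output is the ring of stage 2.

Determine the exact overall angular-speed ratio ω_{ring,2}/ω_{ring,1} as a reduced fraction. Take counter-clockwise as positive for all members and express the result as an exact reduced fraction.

Stage 1: N_ring = 32 + 2·15 = 62
Stage 1: 32(ω_s−ω_c) = −62(ω_r−ω_c),  ω_s=0, ω_r=1
Stage 1: 32(0−ω_c) = −62(1−ω_c)  ⇒  94ω_c = 62  ⇒  ω_c = 31/47
  ⇒ ω_c¹/ω_r¹ = 31/47
Stage 2: N_ring = 29 + 2·11 = 51
Stage 2: 29(ω_s−ω_c) = −51(ω_r−ω_c),  ω_s=0, ω_c=1
Stage 2: ω_r = 1 − (29/51)(0−1) = 80/51
  ⇒ ω_r²/ω_c² = 80/51
Coupling ω_c² = ω_c¹ ⇒ overall = 31/47 × 80/51 = 2480/2397

2480/2397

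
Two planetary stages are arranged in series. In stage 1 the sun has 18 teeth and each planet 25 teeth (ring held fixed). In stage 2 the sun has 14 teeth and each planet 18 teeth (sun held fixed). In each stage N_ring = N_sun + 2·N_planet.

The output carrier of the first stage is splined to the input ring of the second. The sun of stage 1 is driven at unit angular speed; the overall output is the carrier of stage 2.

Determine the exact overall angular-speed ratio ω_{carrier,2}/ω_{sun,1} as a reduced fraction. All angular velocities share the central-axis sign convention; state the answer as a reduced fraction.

225/1376

Stage 1: N_ring = 18 + 2·25 = 68
Stage 1: 18(ω_s−ω_c) = −68(ω_r−ω_c),  ω_r=0, ω_s=1
Stage 1: 18(1−ω_c) = −68(0−ω_c)  ⇒  86ω_c = 18  ⇒  ω_c = 9/43
  ⇒ ω_c¹/ω_s¹ = 9/43
Stage 2: N_ring = 14 + 2·18 = 50
Stage 2: 14(ω_s−ω_c) = −50(ω_r−ω_c),  ω_s=0, ω_r=1
Stage 2: 14(0−ω_c) = −50(1−ω_c)  ⇒  64ω_c = 50  ⇒  ω_c = 25/32
  ⇒ ω_c²/ω_r² = 25/32
Coupling ω_r² = ω_c¹ ⇒ overall = 9/43 × 25/32 = 225/1376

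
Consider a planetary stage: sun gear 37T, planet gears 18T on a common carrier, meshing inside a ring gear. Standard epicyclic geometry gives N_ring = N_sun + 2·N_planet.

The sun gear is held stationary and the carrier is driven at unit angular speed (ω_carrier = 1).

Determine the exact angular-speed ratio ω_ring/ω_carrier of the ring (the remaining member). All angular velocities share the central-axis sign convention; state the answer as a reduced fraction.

110/73

N_ring = 37 + 2·18 = 73
37(ω_s−ω_c) = −73(ω_r−ω_c),  ω_s=0, ω_c=1
ω_r = 1 − (37/73)(0−1) = 110/73
ω_r/ω_c = 110/73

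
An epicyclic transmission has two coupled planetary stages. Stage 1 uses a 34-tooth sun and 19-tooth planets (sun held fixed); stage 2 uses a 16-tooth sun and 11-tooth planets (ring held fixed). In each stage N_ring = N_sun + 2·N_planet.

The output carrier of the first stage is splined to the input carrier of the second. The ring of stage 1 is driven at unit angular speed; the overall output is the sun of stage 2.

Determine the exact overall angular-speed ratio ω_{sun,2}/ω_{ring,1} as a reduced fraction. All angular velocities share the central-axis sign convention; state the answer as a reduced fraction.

243/106

Stage 1: N_ring = 34 + 2·19 = 72
Stage 1: 34(ω_s−ω_c) = −72(ω_r−ω_c),  ω_s=0, ω_r=1
Stage 1: 34(0−ω_c) = −72(1−ω_c)  ⇒  106ω_c = 72  ⇒  ω_c = 36/53
  ⇒ ω_c¹/ω_r¹ = 36/53
Stage 2: N_ring = 16 + 2·11 = 38
Stage 2: 16(ω_s−ω_c) = −38(ω_r−ω_c),  ω_r=0, ω_c=1
Stage 2: ω_s = 1 − (38/16)(0−1) = 27/8
  ⇒ ω_s²/ω_c² = 27/8
Coupling ω_c² = ω_c¹ ⇒ overall = 36/53 × 27/8 = 243/106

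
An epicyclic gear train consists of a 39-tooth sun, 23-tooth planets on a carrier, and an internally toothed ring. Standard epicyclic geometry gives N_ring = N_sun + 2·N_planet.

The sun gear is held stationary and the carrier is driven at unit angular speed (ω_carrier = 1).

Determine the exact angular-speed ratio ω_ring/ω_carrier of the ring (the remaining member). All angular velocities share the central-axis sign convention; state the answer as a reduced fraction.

N_ring = 39 + 2·23 = 85
39(ω_s−ω_c) = −85(ω_r−ω_c),  ω_s=0, ω_c=1
ω_r = 1 − (39/85)(0−1) = 124/85
ω_r/ω_c = 124/85

124/85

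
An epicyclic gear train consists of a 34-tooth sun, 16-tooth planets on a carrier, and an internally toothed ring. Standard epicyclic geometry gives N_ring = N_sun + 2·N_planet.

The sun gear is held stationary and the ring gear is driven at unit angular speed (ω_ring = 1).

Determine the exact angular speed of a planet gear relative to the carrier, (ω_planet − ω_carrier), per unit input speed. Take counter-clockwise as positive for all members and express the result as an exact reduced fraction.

N_ring = 34 + 2·16 = 66
34(ω_s−ω_c) = −66(ω_r−ω_c),  ω_s=0, ω_r=1
34(0−ω_c) = −66(1−ω_c)  ⇒  100ω_c = 66  ⇒  ω_c = 33/50
sun–planet: 34·(0−33/50) = −16·(ω_p−ω_c)  ⇒  ω_p−ω_c = −(34/16)·(-33/50) = 561/400

561/400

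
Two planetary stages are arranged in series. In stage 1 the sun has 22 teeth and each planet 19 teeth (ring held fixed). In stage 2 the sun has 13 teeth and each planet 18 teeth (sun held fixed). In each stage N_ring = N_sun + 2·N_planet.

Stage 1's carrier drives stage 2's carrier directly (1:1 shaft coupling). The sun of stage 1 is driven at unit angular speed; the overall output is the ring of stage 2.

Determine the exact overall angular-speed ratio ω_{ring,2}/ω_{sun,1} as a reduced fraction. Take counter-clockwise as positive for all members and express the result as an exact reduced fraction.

Stage 1: N_ring = 22 + 2·19 = 60
Stage 1: 22(ω_s−ω_c) = −60(ω_r−ω_c),  ω_r=0, ω_s=1
Stage 1: 22(1−ω_c) = −60(0−ω_c)  ⇒  82ω_c = 22  ⇒  ω_c = 11/41
  ⇒ ω_c¹/ω_s¹ = 11/41
Stage 2: N_ring = 13 + 2·18 = 49
Stage 2: 13(ω_s−ω_c) = −49(ω_r−ω_c),  ω_s=0, ω_c=1
Stage 2: ω_r = 1 − (13/49)(0−1) = 62/49
  ⇒ ω_r²/ω_c² = 62/49
Coupling ω_c² = ω_c¹ ⇒ overall = 11/41 × 62/49 = 682/2009

682/2009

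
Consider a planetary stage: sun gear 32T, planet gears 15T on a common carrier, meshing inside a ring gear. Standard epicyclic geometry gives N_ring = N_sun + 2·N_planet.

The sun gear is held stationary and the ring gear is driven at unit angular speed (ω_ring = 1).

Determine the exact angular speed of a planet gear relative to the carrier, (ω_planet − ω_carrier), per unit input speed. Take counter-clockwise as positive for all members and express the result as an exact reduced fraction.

992/705

N_ring = 32 + 2·15 = 62
32(ω_s−ω_c) = −62(ω_r−ω_c),  ω_s=0, ω_r=1
32(0−ω_c) = −62(1−ω_c)  ⇒  94ω_c = 62  ⇒  ω_c = 31/47
sun–planet: 32·(0−31/47) = −15·(ω_p−ω_c)  ⇒  ω_p−ω_c = −(32/15)·(-31/47) = 992/705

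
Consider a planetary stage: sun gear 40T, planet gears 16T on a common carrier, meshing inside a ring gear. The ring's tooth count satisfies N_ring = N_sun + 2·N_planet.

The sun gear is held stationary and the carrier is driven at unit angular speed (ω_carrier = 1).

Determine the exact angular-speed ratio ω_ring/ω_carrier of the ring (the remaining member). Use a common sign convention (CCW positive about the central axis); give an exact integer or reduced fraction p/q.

14/9

N_ring = 40 + 2·16 = 72
40(ω_s−ω_c) = −72(ω_r−ω_c),  ω_s=0, ω_c=1
ω_r = 1 − (40/72)(0−1) = 14/9
ω_r/ω_c = 14/9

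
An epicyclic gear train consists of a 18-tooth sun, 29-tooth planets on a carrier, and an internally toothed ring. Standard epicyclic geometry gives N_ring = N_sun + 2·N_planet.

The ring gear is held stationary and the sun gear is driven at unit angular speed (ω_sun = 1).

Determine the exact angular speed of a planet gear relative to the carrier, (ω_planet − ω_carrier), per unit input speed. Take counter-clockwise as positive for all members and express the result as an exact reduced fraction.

N_ring = 18 + 2·29 = 76
18(ω_s−ω_c) = −76(ω_r−ω_c),  ω_r=0, ω_s=1
18(1−ω_c) = −76(0−ω_c)  ⇒  94ω_c = 18  ⇒  ω_c = 9/47
sun–planet: 18·(1−9/47) = −29·(ω_p−ω_c)  ⇒  ω_p−ω_c = −(18/29)·(38/47) = -684/1363

-684/1363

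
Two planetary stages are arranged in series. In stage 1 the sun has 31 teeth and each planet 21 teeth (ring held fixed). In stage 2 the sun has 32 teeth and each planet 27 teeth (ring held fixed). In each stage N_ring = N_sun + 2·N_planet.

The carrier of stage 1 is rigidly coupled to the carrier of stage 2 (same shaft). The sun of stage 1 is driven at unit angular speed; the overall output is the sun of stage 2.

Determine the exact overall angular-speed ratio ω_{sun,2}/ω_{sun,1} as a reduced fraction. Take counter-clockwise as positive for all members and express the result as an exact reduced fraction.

Stage 1: N_ring = 31 + 2·21 = 73
Stage 1: 31(ω_s−ω_c) = −73(ω_r−ω_c),  ω_r=0, ω_s=1
Stage 1: 31(1−ω_c) = −73(0−ω_c)  ⇒  104ω_c = 31  ⇒  ω_c = 31/104
  ⇒ ω_c¹/ω_s¹ = 31/104
Stage 2: N_ring = 32 + 2·27 = 86
Stage 2: 32(ω_s−ω_c) = −86(ω_r−ω_c),  ω_r=0, ω_c=1
Stage 2: ω_s = 1 − (86/32)(0−1) = 59/16
  ⇒ ω_s²/ω_c² = 59/16
Coupling ω_c² = ω_c¹ ⇒ overall = 31/104 × 59/16 = 1829/1664

1829/1664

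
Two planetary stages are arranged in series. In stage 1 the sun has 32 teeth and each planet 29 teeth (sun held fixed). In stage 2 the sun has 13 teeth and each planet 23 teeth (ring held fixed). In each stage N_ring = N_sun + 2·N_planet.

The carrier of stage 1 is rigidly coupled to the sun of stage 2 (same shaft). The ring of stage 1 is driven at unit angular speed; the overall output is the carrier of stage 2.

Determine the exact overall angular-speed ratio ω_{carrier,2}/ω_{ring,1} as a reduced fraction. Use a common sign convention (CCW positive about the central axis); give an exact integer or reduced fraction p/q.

Stage 1: N_ring = 32 + 2·29 = 90
Stage 1: 32(ω_s−ω_c) = −90(ω_r−ω_c),  ω_s=0, ω_r=1
Stage 1: 32(0−ω_c) = −90(1−ω_c)  ⇒  122ω_c = 90  ⇒  ω_c = 45/61
  ⇒ ω_c¹/ω_r¹ = 45/61
Stage 2: N_ring = 13 + 2·23 = 59
Stage 2: 13(ω_s−ω_c) = −59(ω_r−ω_c),  ω_r=0, ω_s=1
Stage 2: 13(1−ω_c) = −59(0−ω_c)  ⇒  72ω_c = 13  ⇒  ω_c = 13/72
  ⇒ ω_c²/ω_s² = 13/72
Coupling ω_s² = ω_c¹ ⇒ overall = 45/61 × 13/72 = 65/488

65/488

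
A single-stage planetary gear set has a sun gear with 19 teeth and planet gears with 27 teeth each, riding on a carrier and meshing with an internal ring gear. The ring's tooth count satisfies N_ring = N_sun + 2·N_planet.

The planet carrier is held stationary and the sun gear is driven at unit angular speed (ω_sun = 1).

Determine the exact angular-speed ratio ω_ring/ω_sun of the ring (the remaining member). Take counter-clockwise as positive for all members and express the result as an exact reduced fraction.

N_ring = 19 + 2·27 = 73
19(ω_s−ω_c) = −73(ω_r−ω_c),  ω_c=0, ω_s=1
ω_r = 0 − (19/73)(1−0) = -19/73
ω_r/ω_s = -19/73

-19/73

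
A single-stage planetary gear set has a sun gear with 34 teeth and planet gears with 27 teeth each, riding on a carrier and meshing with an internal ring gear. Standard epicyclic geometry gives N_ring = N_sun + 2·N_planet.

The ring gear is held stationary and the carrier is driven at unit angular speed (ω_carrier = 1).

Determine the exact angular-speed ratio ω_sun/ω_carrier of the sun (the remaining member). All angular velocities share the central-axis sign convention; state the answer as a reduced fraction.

N_ring = 34 + 2·27 = 88
34(ω_s−ω_c) = −88(ω_r−ω_c),  ω_r=0, ω_c=1
ω_s = 1 − (88/34)(0−1) = 61/17
ω_s/ω_c = 61/17

61/17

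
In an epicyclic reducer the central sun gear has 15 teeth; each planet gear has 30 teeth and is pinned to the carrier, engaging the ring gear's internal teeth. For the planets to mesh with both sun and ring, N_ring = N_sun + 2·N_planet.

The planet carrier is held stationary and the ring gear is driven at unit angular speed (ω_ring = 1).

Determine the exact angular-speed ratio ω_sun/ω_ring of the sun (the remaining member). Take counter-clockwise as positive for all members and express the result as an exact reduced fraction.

N_ring = 15 + 2·30 = 75
15(ω_s−ω_c) = −75(ω_r−ω_c),  ω_c=0, ω_r=1
ω_s = 0 − (75/15)(1−0) = -5
ω_s/ω_r = -5

-5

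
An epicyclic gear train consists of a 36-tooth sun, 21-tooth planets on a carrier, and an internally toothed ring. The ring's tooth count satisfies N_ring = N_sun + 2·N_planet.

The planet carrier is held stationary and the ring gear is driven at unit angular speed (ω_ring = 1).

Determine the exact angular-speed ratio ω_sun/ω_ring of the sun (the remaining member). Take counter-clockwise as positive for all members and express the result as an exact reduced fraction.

N_ring = 36 + 2·21 = 78
36(ω_s−ω_c) = −78(ω_r−ω_c),  ω_c=0, ω_r=1
ω_s = 0 − (78/36)(1−0) = -13/6
ω_s/ω_r = -13/6

-13/6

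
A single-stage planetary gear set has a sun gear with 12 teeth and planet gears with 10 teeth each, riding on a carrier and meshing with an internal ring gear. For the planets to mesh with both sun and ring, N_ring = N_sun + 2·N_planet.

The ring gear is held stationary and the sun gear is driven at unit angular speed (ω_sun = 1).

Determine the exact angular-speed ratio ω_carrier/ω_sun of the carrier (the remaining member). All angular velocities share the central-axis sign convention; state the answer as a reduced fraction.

N_ring = 12 + 2·10 = 32
12(ω_s−ω_c) = −32(ω_r−ω_c),  ω_r=0, ω_s=1
12(1−ω_c) = −32(0−ω_c)  ⇒  44ω_c = 12  ⇒  ω_c = 3/11
ω_c/ω_s = 3/11

3/11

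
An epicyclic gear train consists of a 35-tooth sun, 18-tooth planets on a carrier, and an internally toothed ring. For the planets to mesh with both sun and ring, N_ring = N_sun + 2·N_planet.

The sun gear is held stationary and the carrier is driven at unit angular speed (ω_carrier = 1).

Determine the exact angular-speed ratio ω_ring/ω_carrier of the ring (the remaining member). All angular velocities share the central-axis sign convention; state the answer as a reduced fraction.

N_ring = 35 + 2·18 = 71
35(ω_s−ω_c) = −71(ω_r−ω_c),  ω_s=0, ω_c=1
ω_r = 1 − (35/71)(0−1) = 106/71
ω_r/ω_c = 106/71

106/71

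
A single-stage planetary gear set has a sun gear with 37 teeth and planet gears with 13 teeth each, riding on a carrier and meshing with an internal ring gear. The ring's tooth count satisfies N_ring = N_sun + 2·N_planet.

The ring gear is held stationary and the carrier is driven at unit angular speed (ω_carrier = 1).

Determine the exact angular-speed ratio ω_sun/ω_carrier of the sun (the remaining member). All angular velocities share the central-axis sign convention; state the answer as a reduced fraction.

100/37

N_ring = 37 + 2·13 = 63
37(ω_s−ω_c) = −63(ω_r−ω_c),  ω_r=0, ω_c=1
ω_s = 1 − (63/37)(0−1) = 100/37
ω_s/ω_c = 100/37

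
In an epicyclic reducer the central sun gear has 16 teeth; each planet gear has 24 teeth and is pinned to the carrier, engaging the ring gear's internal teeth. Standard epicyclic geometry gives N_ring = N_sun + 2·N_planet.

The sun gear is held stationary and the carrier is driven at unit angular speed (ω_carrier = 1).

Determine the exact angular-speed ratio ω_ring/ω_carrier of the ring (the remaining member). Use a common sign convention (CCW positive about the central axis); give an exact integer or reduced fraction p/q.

N_ring = 16 + 2·24 = 64
16(ω_s−ω_c) = −64(ω_r−ω_c),  ω_s=0, ω_c=1
ω_r = 1 − (16/64)(0−1) = 5/4
ω_r/ω_c = 5/4

5/4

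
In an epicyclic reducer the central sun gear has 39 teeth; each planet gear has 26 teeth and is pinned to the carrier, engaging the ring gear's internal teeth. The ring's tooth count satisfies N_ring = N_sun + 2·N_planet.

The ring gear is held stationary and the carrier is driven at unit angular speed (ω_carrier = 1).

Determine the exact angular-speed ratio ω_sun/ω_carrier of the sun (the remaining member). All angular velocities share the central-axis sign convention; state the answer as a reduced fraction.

N_ring = 39 + 2·26 = 91
39(ω_s−ω_c) = −91(ω_r−ω_c),  ω_r=0, ω_c=1
ω_s = 1 − (91/39)(0−1) = 10/3
ω_s/ω_c = 10/3

10/3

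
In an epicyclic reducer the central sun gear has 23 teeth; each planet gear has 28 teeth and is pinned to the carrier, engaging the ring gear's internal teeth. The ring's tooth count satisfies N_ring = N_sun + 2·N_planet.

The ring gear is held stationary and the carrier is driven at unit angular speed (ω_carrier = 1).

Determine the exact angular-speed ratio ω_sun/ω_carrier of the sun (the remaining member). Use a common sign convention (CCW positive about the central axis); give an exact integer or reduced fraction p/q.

102/23

N_ring = 23 + 2·28 = 79
23(ω_s−ω_c) = −79(ω_r−ω_c),  ω_r=0, ω_c=1
ω_s = 1 − (79/23)(0−1) = 102/23
ω_s/ω_c = 102/23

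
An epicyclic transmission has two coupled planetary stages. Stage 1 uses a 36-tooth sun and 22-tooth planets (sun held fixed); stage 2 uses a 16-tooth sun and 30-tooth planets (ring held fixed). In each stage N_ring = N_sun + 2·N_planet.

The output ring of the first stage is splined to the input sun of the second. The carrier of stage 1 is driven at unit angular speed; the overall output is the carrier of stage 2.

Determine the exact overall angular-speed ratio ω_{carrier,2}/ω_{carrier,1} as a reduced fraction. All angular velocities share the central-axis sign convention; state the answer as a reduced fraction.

29/115

Stage 1: N_ring = 36 + 2·22 = 80
Stage 1: 36(ω_s−ω_c) = −80(ω_r−ω_c),  ω_s=0, ω_c=1
Stage 1: ω_r = 1 − (36/80)(0−1) = 29/20
  ⇒ ω_r¹/ω_c¹ = 29/20
Stage 2: N_ring = 16 + 2·30 = 76
Stage 2: 16(ω_s−ω_c) = −76(ω_r−ω_c),  ω_r=0, ω_s=1
Stage 2: 16(1−ω_c) = −76(0−ω_c)  ⇒  92ω_c = 16  ⇒  ω_c = 4/23
  ⇒ ω_c²/ω_s² = 4/23
Coupling ω_s² = ω_r¹ ⇒ overall = 29/20 × 4/23 = 29/115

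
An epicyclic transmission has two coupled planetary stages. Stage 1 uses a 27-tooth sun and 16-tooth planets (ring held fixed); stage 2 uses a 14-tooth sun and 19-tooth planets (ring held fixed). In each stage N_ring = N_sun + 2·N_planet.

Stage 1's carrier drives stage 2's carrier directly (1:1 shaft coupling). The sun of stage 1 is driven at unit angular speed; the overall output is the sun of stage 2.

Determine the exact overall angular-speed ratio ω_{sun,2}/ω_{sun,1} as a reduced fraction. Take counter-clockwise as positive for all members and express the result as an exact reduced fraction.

Stage 1: N_ring = 27 + 2·16 = 59
Stage 1: 27(ω_s−ω_c) = −59(ω_r−ω_c),  ω_r=0, ω_s=1
Stage 1: 27(1−ω_c) = −59(0−ω_c)  ⇒  86ω_c = 27  ⇒  ω_c = 27/86
  ⇒ ω_c¹/ω_s¹ = 27/86
Stage 2: N_ring = 14 + 2·19 = 52
Stage 2: 14(ω_s−ω_c) = −52(ω_r−ω_c),  ω_r=0, ω_c=1
Stage 2: ω_s = 1 − (52/14)(0−1) = 33/7
  ⇒ ω_s²/ω_c² = 33/7
Coupling ω_c² = ω_c¹ ⇒ overall = 27/86 × 33/7 = 891/602

891/602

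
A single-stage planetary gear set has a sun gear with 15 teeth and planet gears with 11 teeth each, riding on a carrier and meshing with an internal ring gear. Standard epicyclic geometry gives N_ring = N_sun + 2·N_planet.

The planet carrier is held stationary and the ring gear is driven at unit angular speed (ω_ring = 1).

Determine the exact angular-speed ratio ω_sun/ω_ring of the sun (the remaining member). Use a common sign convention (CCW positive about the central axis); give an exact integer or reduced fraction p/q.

-37/15

N_ring = 15 + 2·11 = 37
15(ω_s−ω_c) = −37(ω_r−ω_c),  ω_c=0, ω_r=1
ω_s = 0 − (37/15)(1−0) = -37/15
ω_s/ω_r = -37/15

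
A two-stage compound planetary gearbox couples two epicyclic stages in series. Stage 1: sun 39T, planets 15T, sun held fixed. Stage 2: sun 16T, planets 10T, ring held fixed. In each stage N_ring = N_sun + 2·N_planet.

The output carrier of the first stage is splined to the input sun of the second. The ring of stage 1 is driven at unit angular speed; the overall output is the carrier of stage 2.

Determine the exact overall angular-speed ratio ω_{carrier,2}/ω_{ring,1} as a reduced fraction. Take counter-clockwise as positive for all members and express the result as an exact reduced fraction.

Stage 1: N_ring = 39 + 2·15 = 69
Stage 1: 39(ω_s−ω_c) = −69(ω_r−ω_c),  ω_s=0, ω_r=1
Stage 1: 39(0−ω_c) = −69(1−ω_c)  ⇒  108ω_c = 69  ⇒  ω_c = 23/36
  ⇒ ω_c¹/ω_r¹ = 23/36
Stage 2: N_ring = 16 + 2·10 = 36
Stage 2: 16(ω_s−ω_c) = −36(ω_r−ω_c),  ω_r=0, ω_s=1
Stage 2: 16(1−ω_c) = −36(0−ω_c)  ⇒  52ω_c = 16  ⇒  ω_c = 4/13
  ⇒ ω_c²/ω_s² = 4/13
Coupling ω_s² = ω_c¹ ⇒ overall = 23/36 × 4/13 = 23/117

23/117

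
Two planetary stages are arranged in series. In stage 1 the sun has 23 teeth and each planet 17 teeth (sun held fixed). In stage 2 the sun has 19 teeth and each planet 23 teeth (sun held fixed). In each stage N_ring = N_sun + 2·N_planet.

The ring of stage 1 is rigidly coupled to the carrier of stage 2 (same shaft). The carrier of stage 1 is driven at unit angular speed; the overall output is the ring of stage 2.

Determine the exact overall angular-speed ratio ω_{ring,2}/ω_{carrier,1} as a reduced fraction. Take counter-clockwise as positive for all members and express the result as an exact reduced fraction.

448/247

Stage 1: N_ring = 23 + 2·17 = 57
Stage 1: 23(ω_s−ω_c) = −57(ω_r−ω_c),  ω_s=0, ω_c=1
Stage 1: ω_r = 1 − (23/57)(0−1) = 80/57
  ⇒ ω_r¹/ω_c¹ = 80/57
Stage 2: N_ring = 19 + 2·23 = 65
Stage 2: 19(ω_s−ω_c) = −65(ω_r−ω_c),  ω_s=0, ω_c=1
Stage 2: ω_r = 1 − (19/65)(0−1) = 84/65
  ⇒ ω_r²/ω_c² = 84/65
Coupling ω_c² = ω_r¹ ⇒ overall = 80/57 × 84/65 = 448/247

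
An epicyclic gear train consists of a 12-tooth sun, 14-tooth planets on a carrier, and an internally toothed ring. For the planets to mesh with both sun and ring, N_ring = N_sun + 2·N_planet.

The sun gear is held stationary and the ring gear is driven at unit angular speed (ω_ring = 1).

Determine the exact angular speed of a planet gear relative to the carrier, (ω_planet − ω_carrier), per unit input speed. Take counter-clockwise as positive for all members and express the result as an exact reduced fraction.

60/91

N_ring = 12 + 2·14 = 40
12(ω_s−ω_c) = −40(ω_r−ω_c),  ω_s=0, ω_r=1
12(0−ω_c) = −40(1−ω_c)  ⇒  52ω_c = 40  ⇒  ω_c = 10/13
sun–planet: 12·(0−10/13) = −14·(ω_p−ω_c)  ⇒  ω_p−ω_c = −(12/14)·(-10/13) = 60/91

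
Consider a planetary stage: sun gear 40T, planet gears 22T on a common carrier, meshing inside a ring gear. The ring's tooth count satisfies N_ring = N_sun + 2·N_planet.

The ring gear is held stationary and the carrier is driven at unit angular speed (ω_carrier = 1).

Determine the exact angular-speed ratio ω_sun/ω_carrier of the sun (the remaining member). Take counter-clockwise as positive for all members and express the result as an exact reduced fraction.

31/10

N_ring = 40 + 2·22 = 84
40(ω_s−ω_c) = −84(ω_r−ω_c),  ω_r=0, ω_c=1
ω_s = 1 − (84/40)(0−1) = 31/10
ω_s/ω_c = 31/10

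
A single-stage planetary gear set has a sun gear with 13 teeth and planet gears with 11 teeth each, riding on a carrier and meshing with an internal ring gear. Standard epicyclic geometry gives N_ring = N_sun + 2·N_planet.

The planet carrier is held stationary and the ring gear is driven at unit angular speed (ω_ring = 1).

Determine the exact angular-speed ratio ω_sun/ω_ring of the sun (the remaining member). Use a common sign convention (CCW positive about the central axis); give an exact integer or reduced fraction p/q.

N_ring = 13 + 2·11 = 35
13(ω_s−ω_c) = −35(ω_r−ω_c),  ω_c=0, ω_r=1
ω_s = 0 − (35/13)(1−0) = -35/13
ω_s/ω_r = -35/13

-35/13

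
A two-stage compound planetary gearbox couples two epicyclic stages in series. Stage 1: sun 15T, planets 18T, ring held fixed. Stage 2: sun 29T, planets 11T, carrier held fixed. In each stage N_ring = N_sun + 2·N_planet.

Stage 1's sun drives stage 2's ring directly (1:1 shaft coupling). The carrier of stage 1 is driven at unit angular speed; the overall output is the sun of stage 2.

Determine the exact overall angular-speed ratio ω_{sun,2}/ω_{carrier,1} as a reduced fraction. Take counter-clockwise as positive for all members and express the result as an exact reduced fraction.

-1122/145

Stage 1: N_ring = 15 + 2·18 = 51
Stage 1: 15(ω_s−ω_c) = −51(ω_r−ω_c),  ω_r=0, ω_c=1
Stage 1: ω_s = 1 − (51/15)(0−1) = 22/5
  ⇒ ω_s¹/ω_c¹ = 22/5
Stage 2: N_ring = 29 + 2·11 = 51
Stage 2: 29(ω_s−ω_c) = −51(ω_r−ω_c),  ω_c=0, ω_r=1
Stage 2: ω_s = 0 − (51/29)(1−0) = -51/29
  ⇒ ω_s²/ω_r² = -51/29
Coupling ω_r² = ω_s¹ ⇒ overall = 22/5 × -51/29 = -1122/145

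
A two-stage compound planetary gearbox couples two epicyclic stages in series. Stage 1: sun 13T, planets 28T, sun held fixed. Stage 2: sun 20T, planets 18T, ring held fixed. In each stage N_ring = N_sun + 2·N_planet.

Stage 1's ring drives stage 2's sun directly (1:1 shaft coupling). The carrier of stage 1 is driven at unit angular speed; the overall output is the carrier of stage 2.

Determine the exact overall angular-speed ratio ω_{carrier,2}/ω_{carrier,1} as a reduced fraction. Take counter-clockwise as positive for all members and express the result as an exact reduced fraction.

Stage 1: N_ring = 13 + 2·28 = 69
Stage 1: 13(ω_s−ω_c) = −69(ω_r−ω_c),  ω_s=0, ω_c=1
Stage 1: ω_r = 1 − (13/69)(0−1) = 82/69
  ⇒ ω_r¹/ω_c¹ = 82/69
Stage 2: N_ring = 20 + 2·18 = 56
Stage 2: 20(ω_s−ω_c) = −56(ω_r−ω_c),  ω_r=0, ω_s=1
Stage 2: 20(1−ω_c) = −56(0−ω_c)  ⇒  76ω_c = 20  ⇒  ω_c = 5/19
  ⇒ ω_c²/ω_s² = 5/19
Coupling ω_s² = ω_r¹ ⇒ overall = 82/69 × 5/19 = 410/1311

410/1311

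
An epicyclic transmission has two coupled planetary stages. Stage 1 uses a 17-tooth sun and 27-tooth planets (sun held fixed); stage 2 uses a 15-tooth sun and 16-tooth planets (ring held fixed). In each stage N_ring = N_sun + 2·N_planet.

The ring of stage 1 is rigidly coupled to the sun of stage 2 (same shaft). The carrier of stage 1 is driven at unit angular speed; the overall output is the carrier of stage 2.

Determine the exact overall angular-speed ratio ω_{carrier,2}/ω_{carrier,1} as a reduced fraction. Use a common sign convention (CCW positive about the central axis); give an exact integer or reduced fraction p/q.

660/2201

Stage 1: N_ring = 17 + 2·27 = 71
Stage 1: 17(ω_s−ω_c) = −71(ω_r−ω_c),  ω_s=0, ω_c=1
Stage 1: ω_r = 1 − (17/71)(0−1) = 88/71
  ⇒ ω_r¹/ω_c¹ = 88/71
Stage 2: N_ring = 15 + 2·16 = 47
Stage 2: 15(ω_s−ω_c) = −47(ω_r−ω_c),  ω_r=0, ω_s=1
Stage 2: 15(1−ω_c) = −47(0−ω_c)  ⇒  62ω_c = 15  ⇒  ω_c = 15/62
  ⇒ ω_c²/ω_s² = 15/62
Coupling ω_s² = ω_r¹ ⇒ overall = 88/71 × 15/62 = 660/2201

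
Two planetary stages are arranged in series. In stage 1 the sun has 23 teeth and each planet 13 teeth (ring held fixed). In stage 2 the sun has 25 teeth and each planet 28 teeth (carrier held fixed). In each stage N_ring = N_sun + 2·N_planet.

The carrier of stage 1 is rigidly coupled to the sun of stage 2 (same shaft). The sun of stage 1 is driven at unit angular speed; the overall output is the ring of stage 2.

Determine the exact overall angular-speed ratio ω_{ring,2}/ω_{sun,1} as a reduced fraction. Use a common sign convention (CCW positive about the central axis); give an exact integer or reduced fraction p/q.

Stage 1: N_ring = 23 + 2·13 = 49
Stage 1: 23(ω_s−ω_c) = −49(ω_r−ω_c),  ω_r=0, ω_s=1
Stage 1: 23(1−ω_c) = −49(0−ω_c)  ⇒  72ω_c = 23  ⇒  ω_c = 23/72
  ⇒ ω_c¹/ω_s¹ = 23/72
Stage 2: N_ring = 25 + 2·28 = 81
Stage 2: 25(ω_s−ω_c) = −81(ω_r−ω_c),  ω_c=0, ω_s=1
Stage 2: ω_r = 0 − (25/81)(1−0) = -25/81
  ⇒ ω_r²/ω_s² = -25/81
Coupling ω_s² = ω_c¹ ⇒ overall = 23/72 × -25/81 = -575/5832

-575/5832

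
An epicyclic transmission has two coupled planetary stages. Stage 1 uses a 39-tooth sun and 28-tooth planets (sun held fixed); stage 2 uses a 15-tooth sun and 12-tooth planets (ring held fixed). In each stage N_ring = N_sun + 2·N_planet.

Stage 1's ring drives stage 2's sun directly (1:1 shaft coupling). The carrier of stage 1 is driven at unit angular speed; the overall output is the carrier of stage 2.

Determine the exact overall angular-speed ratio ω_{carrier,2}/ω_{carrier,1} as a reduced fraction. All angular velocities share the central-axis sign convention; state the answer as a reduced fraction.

67/171

Stage 1: N_ring = 39 + 2·28 = 95
Stage 1: 39(ω_s−ω_c) = −95(ω_r−ω_c),  ω_s=0, ω_c=1
Stage 1: ω_r = 1 − (39/95)(0−1) = 134/95
  ⇒ ω_r¹/ω_c¹ = 134/95
Stage 2: N_ring = 15 + 2·12 = 39
Stage 2: 15(ω_s−ω_c) = −39(ω_r−ω_c),  ω_r=0, ω_s=1
Stage 2: 15(1−ω_c) = −39(0−ω_c)  ⇒  54ω_c = 15  ⇒  ω_c = 5/18
  ⇒ ω_c²/ω_s² = 5/18
Coupling ω_s² = ω_r¹ ⇒ overall = 134/95 × 5/18 = 67/171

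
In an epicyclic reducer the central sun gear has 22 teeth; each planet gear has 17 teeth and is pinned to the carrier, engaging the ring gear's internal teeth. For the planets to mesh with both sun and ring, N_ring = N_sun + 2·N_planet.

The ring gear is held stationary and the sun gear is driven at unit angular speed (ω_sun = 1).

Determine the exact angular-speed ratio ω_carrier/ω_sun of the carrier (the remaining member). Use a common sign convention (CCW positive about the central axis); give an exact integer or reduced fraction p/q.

11/39

N_ring = 22 + 2·17 = 56
22(ω_s−ω_c) = −56(ω_r−ω_c),  ω_r=0, ω_s=1
22(1−ω_c) = −56(0−ω_c)  ⇒  78ω_c = 22  ⇒  ω_c = 11/39
ω_c/ω_s = 11/39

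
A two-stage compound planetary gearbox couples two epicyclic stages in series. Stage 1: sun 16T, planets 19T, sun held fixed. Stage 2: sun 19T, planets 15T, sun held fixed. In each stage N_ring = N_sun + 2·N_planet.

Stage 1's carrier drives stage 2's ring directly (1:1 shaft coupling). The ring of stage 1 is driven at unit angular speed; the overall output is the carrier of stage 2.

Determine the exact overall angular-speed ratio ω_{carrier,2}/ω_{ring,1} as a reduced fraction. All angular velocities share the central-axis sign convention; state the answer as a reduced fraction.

189/340

Stage 1: N_ring = 16 + 2·19 = 54
Stage 1: 16(ω_s−ω_c) = −54(ω_r−ω_c),  ω_s=0, ω_r=1
Stage 1: 16(0−ω_c) = −54(1−ω_c)  ⇒  70ω_c = 54  ⇒  ω_c = 27/35
  ⇒ ω_c¹/ω_r¹ = 27/35
Stage 2: N_ring = 19 + 2·15 = 49
Stage 2: 19(ω_s−ω_c) = −49(ω_r−ω_c),  ω_s=0, ω_r=1
Stage 2: 19(0−ω_c) = −49(1−ω_c)  ⇒  68ω_c = 49  ⇒  ω_c = 49/68
  ⇒ ω_c²/ω_r² = 49/68
Coupling ω_r² = ω_c¹ ⇒ overall = 27/35 × 49/68 = 189/340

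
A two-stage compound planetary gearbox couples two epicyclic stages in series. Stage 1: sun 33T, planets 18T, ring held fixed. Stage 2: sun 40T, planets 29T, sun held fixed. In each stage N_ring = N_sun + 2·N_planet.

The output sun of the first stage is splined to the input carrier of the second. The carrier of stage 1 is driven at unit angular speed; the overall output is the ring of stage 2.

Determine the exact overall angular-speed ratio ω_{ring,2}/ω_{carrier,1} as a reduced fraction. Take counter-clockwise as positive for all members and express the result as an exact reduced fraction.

Stage 1: N_ring = 33 + 2·18 = 69
Stage 1: 33(ω_s−ω_c) = −69(ω_r−ω_c),  ω_r=0, ω_c=1
Stage 1: ω_s = 1 − (69/33)(0−1) = 34/11
  ⇒ ω_s¹/ω_c¹ = 34/11
Stage 2: N_ring = 40 + 2·29 = 98
Stage 2: 40(ω_s−ω_c) = −98(ω_r−ω_c),  ω_s=0, ω_c=1
Stage 2: ω_r = 1 − (40/98)(0−1) = 69/49
  ⇒ ω_r²/ω_c² = 69/49
Coupling ω_c² = ω_s¹ ⇒ overall = 34/11 × 69/49 = 2346/539

2346/539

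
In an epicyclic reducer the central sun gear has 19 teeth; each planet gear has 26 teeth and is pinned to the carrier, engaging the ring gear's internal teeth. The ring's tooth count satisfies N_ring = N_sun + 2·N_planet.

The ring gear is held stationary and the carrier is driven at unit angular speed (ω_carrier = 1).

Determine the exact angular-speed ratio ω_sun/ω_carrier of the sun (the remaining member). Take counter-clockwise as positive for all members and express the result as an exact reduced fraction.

90/19

N_ring = 19 + 2·26 = 71
19(ω_s−ω_c) = −71(ω_r−ω_c),  ω_r=0, ω_c=1
ω_s = 1 − (71/19)(0−1) = 90/19
ω_s/ω_c = 90/19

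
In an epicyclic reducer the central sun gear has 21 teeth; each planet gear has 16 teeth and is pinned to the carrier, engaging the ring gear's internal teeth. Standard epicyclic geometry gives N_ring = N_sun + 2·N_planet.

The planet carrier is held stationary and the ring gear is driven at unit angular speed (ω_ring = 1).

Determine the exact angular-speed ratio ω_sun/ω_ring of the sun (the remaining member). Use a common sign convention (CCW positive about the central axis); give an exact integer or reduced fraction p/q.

N_ring = 21 + 2·16 = 53
21(ω_s−ω_c) = −53(ω_r−ω_c),  ω_c=0, ω_r=1
ω_s = 0 − (53/21)(1−0) = -53/21
ω_s/ω_r = -53/21

-53/21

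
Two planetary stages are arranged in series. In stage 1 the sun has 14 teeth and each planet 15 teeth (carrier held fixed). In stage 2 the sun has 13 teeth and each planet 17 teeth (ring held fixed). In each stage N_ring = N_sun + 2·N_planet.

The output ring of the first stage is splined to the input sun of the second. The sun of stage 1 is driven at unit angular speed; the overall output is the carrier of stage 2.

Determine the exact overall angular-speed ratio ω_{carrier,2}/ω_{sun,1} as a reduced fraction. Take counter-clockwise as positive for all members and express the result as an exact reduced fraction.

Stage 1: N_ring = 14 + 2·15 = 44
Stage 1: 14(ω_s−ω_c) = −44(ω_r−ω_c),  ω_c=0, ω_s=1
Stage 1: ω_r = 0 − (14/44)(1−0) = -7/22
  ⇒ ω_r¹/ω_s¹ = -7/22
Stage 2: N_ring = 13 + 2·17 = 47
Stage 2: 13(ω_s−ω_c) = −47(ω_r−ω_c),  ω_r=0, ω_s=1
Stage 2: 13(1−ω_c) = −47(0−ω_c)  ⇒  60ω_c = 13  ⇒  ω_c = 13/60
  ⇒ ω_c²/ω_s² = 13/60
Coupling ω_s² = ω_r¹ ⇒ overall = -7/22 × 13/60 = -91/1320

-91/1320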